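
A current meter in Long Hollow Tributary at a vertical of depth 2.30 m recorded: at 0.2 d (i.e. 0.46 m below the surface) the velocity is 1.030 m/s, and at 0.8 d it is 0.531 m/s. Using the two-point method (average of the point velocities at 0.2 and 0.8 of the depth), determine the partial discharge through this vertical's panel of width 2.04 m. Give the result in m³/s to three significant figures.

v̄ = (1.030 + 0.531) / 2 = 0.7805 m/s
q = v̄ × d × w = 0.7805 × 2.30 × 2.04 = 3.662 m³/s

3.66 m³/s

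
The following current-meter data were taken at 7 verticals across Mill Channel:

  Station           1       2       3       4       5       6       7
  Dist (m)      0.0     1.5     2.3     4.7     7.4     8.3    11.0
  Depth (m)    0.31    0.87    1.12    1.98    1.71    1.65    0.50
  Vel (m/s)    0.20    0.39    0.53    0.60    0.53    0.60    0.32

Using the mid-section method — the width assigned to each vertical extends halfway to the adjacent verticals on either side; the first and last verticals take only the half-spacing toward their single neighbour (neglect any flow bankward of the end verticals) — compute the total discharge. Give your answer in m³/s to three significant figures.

w_1 = (1.5 − 0.0)/2 = 0.75 m; q_1 = 0.20 × 0.31 × 0.75 = 0.04650 m³/s
w_2 = (2.3 − 0.0)/2 = 1.15 m; q_2 = 0.39 × 0.87 × 1.15 = 0.3902 m³/s
w_3 = (4.7 − 1.5)/2 = 1.6 m; q_3 = 0.53 × 1.12 × 1.6 = 0.9498 m³/s
w_4 = (7.4 − 2.3)/2 = 2.55 m; q_4 = 0.60 × 1.98 × 2.55 = 3.029 m³/s
w_5 = (8.3 − 4.7)/2 = 1.8 m; q_5 = 0.53 × 1.71 × 1.8 = 1.631 m³/s
w_6 = (11.0 − 7.4)/2 = 1.8 m; q_6 = 0.60 × 1.65 × 1.8 = 1.782 m³/s
w_7 = (11.0 − 8.3)/2 = 1.35 m; q_7 = 0.32 × 0.50 × 1.35 = 0.2160 m³/s
Q = Σ qᵢ = 8.045 m³/s

8.05 m³/s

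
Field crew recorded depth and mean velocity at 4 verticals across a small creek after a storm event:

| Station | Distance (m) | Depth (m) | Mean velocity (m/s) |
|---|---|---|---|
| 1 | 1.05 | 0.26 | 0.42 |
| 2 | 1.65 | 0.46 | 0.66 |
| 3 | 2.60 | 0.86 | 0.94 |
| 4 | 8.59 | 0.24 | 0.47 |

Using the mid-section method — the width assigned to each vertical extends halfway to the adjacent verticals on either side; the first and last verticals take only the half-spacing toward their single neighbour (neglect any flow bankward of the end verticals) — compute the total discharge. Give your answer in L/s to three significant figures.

3410 L/s

w_1 = (1.65 − 1.05)/2 = 0.3 m; q_1 = 0.42 × 0.26 × 0.3 = 0.03276 m³/s
w_2 = (2.60 − 1.05)/2 = 0.775 m; q_2 = 0.66 × 0.46 × 0.775 = 0.2353 m³/s
w_3 = (8.59 − 1.65)/2 = 3.47 m; q_3 = 0.94 × 0.86 × 3.47 = 2.805 m³/s
w_4 = (8.59 − 2.60)/2 = 2.995 m; q_4 = 0.47 × 0.24 × 2.995 = 0.3378 m³/s
Q = Σ qᵢ = 3.411 m³/s
= 3.411 × 1000 = 3411 L/s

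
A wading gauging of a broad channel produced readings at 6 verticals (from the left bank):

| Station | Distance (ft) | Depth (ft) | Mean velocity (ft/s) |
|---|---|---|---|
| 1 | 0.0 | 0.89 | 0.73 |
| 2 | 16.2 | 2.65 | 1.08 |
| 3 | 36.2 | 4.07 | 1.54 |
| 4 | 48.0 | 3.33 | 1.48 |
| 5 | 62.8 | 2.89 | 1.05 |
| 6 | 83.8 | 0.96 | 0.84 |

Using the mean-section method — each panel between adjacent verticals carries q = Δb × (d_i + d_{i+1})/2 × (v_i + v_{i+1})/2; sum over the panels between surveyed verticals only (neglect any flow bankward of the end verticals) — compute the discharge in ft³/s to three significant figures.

Panel 1-2: Δb = 16.2 ft, d̄ = (0.89+2.65)/2 = 1.77, v̄ = (0.73+1.08)/2 = 0.905 → q = 16.2×1.77×0.905 = 25.95 ft³/s
Panel 2-3: Δb = 20 ft, d̄ = (2.65+4.07)/2 = 3.36, v̄ = (1.08+1.54)/2 = 1.31 → q = 20×3.36×1.31 = 88.03 ft³/s
Panel 3-4: Δb = 11.8 ft, d̄ = (4.07+3.33)/2 = 3.7, v̄ = (1.54+1.48)/2 = 1.51 → q = 11.8×3.7×1.51 = 65.93 ft³/s
Panel 4-5: Δb = 14.8 ft, d̄ = (3.33+2.89)/2 = 3.11, v̄ = (1.48+1.05)/2 = 1.265 → q = 14.8×3.11×1.265 = 58.23 ft³/s
Panel 5-6: Δb = 21 ft, d̄ = (2.89+0.96)/2 = 1.925, v̄ = (1.05+0.84)/2 = 0.945 → q = 21×1.925×0.945 = 38.20 ft³/s
Q = Σ q = 276.3 ft³/s

276 ft³/s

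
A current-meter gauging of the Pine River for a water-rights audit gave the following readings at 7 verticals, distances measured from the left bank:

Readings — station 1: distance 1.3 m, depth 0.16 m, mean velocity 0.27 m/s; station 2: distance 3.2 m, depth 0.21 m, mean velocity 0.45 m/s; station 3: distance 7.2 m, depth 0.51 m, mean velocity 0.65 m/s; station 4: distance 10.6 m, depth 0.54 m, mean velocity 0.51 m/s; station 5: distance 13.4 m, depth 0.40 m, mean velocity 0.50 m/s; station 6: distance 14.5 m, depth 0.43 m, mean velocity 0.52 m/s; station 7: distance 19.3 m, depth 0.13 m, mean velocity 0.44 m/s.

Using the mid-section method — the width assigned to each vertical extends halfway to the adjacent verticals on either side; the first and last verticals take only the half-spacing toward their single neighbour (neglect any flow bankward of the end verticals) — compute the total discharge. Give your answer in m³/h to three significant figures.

12900 m³/h

w_1 = (3.2 − 1.3)/2 = 0.95 m; q_1 = 0.27 × 0.16 × 0.95 = 0.04104 m³/s
w_2 = (7.2 − 1.3)/2 = 2.95 m; q_2 = 0.45 × 0.21 × 2.95 = 0.2788 m³/s
w_3 = (10.6 − 3.2)/2 = 3.7 m; q_3 = 0.65 × 0.51 × 3.7 = 1.227 m³/s
w_4 = (13.4 − 7.2)/2 = 3.1 m; q_4 = 0.51 × 0.54 × 3.1 = 0.8537 m³/s
w_5 = (14.5 − 10.6)/2 = 1.95 m; q_5 = 0.50 × 0.40 × 1.95 = 0.3900 m³/s
w_6 = (19.3 − 13.4)/2 = 2.95 m; q_6 = 0.52 × 0.43 × 2.95 = 0.6596 m³/s
w_7 = (19.3 − 14.5)/2 = 2.4 m; q_7 = 0.44 × 0.13 × 2.4 = 0.1373 m³/s
Q = Σ qᵢ = 3.587 m³/s
= 3.587 × 3600 = 12910 m³/h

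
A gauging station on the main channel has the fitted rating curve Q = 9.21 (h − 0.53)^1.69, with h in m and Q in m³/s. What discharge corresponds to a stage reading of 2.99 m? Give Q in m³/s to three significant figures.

42.2 m³/s

Q = 9.21 × (2.99 − 0.53)^1.69 = 9.21 × 2.46^1.69 = 42.16 m³/s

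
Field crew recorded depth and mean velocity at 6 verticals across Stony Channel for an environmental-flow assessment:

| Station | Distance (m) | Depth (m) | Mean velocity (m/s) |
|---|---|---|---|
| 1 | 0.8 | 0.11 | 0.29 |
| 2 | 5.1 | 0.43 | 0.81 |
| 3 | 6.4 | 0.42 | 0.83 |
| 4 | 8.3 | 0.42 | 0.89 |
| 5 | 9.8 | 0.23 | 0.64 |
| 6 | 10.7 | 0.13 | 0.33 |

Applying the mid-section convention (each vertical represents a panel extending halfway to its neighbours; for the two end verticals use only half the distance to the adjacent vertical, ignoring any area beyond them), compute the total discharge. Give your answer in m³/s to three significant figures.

2.43 m³/s

w_1 = (5.1 − 0.8)/2 = 2.15 m; q_1 = 0.29 × 0.11 × 2.15 = 0.06859 m³/s
w_2 = (6.4 − 0.8)/2 = 2.8 m; q_2 = 0.81 × 0.43 × 2.8 = 0.9752 m³/s
w_3 = (8.3 − 5.1)/2 = 1.6 m; q_3 = 0.83 × 0.42 × 1.6 = 0.5578 m³/s
w_4 = (9.8 − 6.4)/2 = 1.7 m; q_4 = 0.89 × 0.42 × 1.7 = 0.6355 m³/s
w_5 = (10.7 − 8.3)/2 = 1.2 m; q_5 = 0.64 × 0.23 × 1.2 = 0.1766 m³/s
w_6 = (10.7 − 9.8)/2 = 0.45 m; q_6 = 0.33 × 0.13 × 0.45 = 0.01931 m³/s
Q = Σ qᵢ = 2.433 m³/s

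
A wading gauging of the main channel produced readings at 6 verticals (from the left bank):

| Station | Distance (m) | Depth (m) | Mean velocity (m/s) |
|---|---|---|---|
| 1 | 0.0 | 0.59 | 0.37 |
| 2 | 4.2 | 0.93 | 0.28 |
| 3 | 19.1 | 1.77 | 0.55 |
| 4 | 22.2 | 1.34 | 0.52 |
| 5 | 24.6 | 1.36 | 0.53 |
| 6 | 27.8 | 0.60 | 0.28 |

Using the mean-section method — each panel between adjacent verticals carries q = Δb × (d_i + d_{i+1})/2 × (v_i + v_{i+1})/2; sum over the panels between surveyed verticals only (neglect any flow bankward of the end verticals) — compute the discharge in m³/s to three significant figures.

Panel 1-2: Δb = 4.2 m, d̄ = (0.59+0.93)/2 = 0.76, v̄ = (0.37+0.28)/2 = 0.325 → q = 4.2×0.76×0.325 = 1.037 m³/s
Panel 2-3: Δb = 14.9 m, d̄ = (0.93+1.77)/2 = 1.35, v̄ = (0.28+0.55)/2 = 0.415 → q = 14.9×1.35×0.415 = 8.348 m³/s
Panel 3-4: Δb = 3.1 m, d̄ = (1.77+1.34)/2 = 1.555, v̄ = (0.55+0.52)/2 = 0.535 → q = 3.1×1.555×0.535 = 2.579 m³/s
Panel 4-5: Δb = 2.4 m, d̄ = (1.34+1.36)/2 = 1.35, v̄ = (0.52+0.53)/2 = 0.525 → q = 2.4×1.35×0.525 = 1.701 m³/s
Panel 5-6: Δb = 3.2 m, d̄ = (1.36+0.60)/2 = 0.98, v̄ = (0.53+0.28)/2 = 0.405 → q = 3.2×0.98×0.405 = 1.270 m³/s
Q = Σ q = 14.94 m³/s

14.9 m³/s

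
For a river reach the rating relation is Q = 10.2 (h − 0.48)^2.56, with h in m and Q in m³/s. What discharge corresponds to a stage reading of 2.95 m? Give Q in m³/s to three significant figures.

103 m³/s

Q = 10.2 × (2.95 − 0.48)^2.56 = 10.2 × 2.47^2.56 = 103.3 m³/s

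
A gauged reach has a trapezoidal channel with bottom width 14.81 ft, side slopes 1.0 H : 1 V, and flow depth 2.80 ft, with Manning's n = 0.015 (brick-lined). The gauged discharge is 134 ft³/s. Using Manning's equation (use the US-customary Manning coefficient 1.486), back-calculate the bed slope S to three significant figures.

0.000268

A = (b + z·y)·y = (14.81 + 1.0×2.80)×2.80 = 49.31 ft²
P = b + 2y√(1+z²) = 14.81 + 2×2.80×√(1+1.0²) = 22.73 ft
R = A/P = 49.31/22.73 = 2.169 ft
S = (Q·n / (1.486·A·R^(2/3)))² = (134×0.015 / (1.486×49.31×1.676))² = 0.0002680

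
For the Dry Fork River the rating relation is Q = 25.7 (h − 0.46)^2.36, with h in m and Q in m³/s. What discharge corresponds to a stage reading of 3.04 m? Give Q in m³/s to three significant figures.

241 m³/s

Q = 25.7 × (3.04 − 0.46)^2.36 = 25.7 × 2.58^2.36 = 240.6 m³/s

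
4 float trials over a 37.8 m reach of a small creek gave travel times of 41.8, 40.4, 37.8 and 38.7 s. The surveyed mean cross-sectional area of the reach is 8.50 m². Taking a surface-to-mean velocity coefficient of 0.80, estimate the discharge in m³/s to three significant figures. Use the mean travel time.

t̄ = (41.8 + 40.4 + 37.8 + 38.7) / 4 = 39.675 s
v_surface = L / t̄ = 37.8 / 39.675 = 0.9527 m/s
v_mean = 0.80 × 0.9527 = 0.7622 m/s
Q = A × v_mean = 8.50 × 0.7622 = 6.479 m³/s

6.48 m³/s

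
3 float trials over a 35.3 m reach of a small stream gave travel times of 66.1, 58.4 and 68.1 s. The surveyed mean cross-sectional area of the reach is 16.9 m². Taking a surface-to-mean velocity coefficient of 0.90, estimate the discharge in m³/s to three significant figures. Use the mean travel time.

8.36 m³/s

t̄ = (66.1 + 58.4 + 68.1) / 3 = 64.2 s
v_surface = L / t̄ = 35.3 / 64.2 = 0.5498 m/s
v_mean = 0.90 × 0.5498 = 0.4949 m/s
Q = A × v_mean = 16.9 × 0.4949 = 8.363 m³/s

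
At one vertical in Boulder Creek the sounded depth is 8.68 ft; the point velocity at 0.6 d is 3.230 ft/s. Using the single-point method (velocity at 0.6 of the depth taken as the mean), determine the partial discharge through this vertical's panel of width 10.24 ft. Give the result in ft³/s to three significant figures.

287 ft³/s

v̄ = v₀.₆ = 3.230 ft/s
q = v̄ × d × w = 3.230 × 8.68 × 10.24 = 287.1 ft³/s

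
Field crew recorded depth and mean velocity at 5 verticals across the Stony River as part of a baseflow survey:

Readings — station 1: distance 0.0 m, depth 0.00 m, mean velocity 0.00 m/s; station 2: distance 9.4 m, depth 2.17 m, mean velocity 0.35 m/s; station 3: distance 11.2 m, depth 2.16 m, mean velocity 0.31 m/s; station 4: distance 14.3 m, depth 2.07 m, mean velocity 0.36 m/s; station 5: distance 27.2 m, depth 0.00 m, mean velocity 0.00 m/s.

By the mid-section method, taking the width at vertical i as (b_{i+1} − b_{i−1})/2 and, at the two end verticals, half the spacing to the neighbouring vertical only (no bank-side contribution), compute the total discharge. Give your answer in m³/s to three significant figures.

w_2 = (11.2 − 0.0)/2 = 5.6 m; q_2 = 0.35 × 2.17 × 5.6 = 4.253 m³/s
w_3 = (14.3 − 9.4)/2 = 2.45 m; q_3 = 0.31 × 2.16 × 2.45 = 1.641 m³/s
w_4 = (27.2 − 11.2)/2 = 8 m; q_4 = 0.36 × 2.07 × 8 = 5.962 m³/s
Stations 1, 5 contribute zero (depth or velocity is 0).
Q = Σ qᵢ = 11.86 m³/s

11.9 m³/s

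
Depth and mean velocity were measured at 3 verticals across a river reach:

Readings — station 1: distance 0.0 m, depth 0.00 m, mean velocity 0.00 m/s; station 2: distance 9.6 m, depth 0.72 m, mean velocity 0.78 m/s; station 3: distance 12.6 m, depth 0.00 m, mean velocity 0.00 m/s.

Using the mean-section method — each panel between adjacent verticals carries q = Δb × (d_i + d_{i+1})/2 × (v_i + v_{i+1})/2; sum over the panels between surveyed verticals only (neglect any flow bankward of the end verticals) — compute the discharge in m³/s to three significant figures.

Panel 1-2: Δb = 9.6 m, d̄ = (0.00+0.72)/2 = 0.36, v̄ = (0.00+0.78)/2 = 0.39 → q = 9.6×0.36×0.39 = 1.348 m³/s
Panel 2-3: Δb = 3 m, d̄ = (0.72+0.00)/2 = 0.36, v̄ = (0.78+0.00)/2 = 0.39 → q = 3×0.36×0.39 = 0.4212 m³/s
Q = Σ q = 1.769 m³/s

1.77 m³/s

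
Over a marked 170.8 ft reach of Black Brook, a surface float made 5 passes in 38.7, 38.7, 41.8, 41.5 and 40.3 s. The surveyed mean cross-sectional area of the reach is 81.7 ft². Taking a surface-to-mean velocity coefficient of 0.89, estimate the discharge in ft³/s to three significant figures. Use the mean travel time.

t̄ = (38.7 + 38.7 + 41.8 + 41.5 + 40.3) / 5 = 40.2 s
v_surface = L / t̄ = 170.8 / 40.2 = 4.249 ft/s
v_mean = 0.89 × 4.249 = 3.781 ft/s
Q = A × v_mean = 81.7 × 3.781 = 308.9 ft³/s

309 ft³/s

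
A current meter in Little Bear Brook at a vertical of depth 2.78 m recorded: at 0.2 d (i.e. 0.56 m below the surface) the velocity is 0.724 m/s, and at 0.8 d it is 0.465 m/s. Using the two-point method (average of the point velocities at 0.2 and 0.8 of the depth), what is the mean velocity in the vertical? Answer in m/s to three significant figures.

0.595 m/s

v̄ = (0.724 + 0.465) / 2 = 0.5945 m/s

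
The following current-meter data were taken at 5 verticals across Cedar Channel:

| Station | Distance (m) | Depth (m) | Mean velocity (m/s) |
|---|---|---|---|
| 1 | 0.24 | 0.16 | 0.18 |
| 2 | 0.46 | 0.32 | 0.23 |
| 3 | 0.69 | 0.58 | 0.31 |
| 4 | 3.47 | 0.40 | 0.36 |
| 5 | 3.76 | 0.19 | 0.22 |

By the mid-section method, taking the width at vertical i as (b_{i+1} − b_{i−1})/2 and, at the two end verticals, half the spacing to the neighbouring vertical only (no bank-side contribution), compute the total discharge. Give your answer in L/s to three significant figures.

517 L/s

w_1 = (0.46 − 0.24)/2 = 0.11 m; q_1 = 0.18 × 0.16 × 0.11 = 0.003168 m³/s
w_2 = (0.69 − 0.24)/2 = 0.225 m; q_2 = 0.23 × 0.32 × 0.225 = 0.01656 m³/s
w_3 = (3.47 − 0.46)/2 = 1.505 m; q_3 = 0.31 × 0.58 × 1.505 = 0.2706 m³/s
w_4 = (3.76 − 0.69)/2 = 1.535 m; q_4 = 0.36 × 0.40 × 1.535 = 0.2210 m³/s
w_5 = (3.76 − 3.47)/2 = 0.145 m; q_5 = 0.22 × 0.19 × 0.145 = 0.006061 m³/s
Q = Σ qᵢ = 0.5174 m³/s
= 0.5174 × 1000 = 517.4 L/s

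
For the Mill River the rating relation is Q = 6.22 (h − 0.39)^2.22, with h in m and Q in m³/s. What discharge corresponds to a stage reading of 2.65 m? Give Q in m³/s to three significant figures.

38.0 m³/s

Q = 6.22 × (2.65 − 0.39)^2.22 = 6.22 × 2.26^2.22 = 38.01 m³/s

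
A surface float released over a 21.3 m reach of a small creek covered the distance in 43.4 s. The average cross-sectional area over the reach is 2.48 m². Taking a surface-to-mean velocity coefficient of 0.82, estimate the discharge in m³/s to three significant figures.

v_surface = L / t̄ = 21.3 / 43.4 = 0.4908 m/s
v_mean = 0.82 × 0.4908 = 0.4024 m/s
Q = A × v_mean = 2.48 × 0.4024 = 0.9981 m³/s

0.998 m³/s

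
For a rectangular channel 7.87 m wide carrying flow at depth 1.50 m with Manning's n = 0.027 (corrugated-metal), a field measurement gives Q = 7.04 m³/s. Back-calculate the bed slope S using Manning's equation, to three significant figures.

0.000232

A = b·y = 7.87 × 1.50 = 11.81 m²
P = b + 2y = 7.87 + 2×1.50 = 10.87 m
R = A/P = 11.81/10.87 = 1.086 m
S = (Q·n / (1·A·R^(2/3)))² = (7.04×0.027 / (1×11.81×1.057))² = 0.0002323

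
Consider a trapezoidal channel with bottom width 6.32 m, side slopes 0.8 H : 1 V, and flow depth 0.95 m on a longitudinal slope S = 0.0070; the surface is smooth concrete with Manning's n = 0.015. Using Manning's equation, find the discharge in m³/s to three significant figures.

31.5 m³/s

A = (b + z·y)·y = (6.32 + 0.8×0.95)×0.95 = 6.726 m²
P = b + 2y√(1+z²) = 6.32 + 2×0.95×√(1+0.8²) = 8.753 m
R = A/P = 6.726/8.753 = 0.7684 m
Q = (1/n)·A·R^(2/3)·S^(1/2) = (1/0.015) × 6.726 × 0.7684^(2/3) × 0.0070^(1/2) = 31.47 m³/s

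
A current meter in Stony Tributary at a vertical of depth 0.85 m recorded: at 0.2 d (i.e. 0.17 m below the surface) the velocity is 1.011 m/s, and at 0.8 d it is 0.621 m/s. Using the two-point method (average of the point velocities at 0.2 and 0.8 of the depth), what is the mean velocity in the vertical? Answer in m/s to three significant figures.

0.816 m/s

v̄ = (1.011 + 0.621) / 2 = 0.8160 m/s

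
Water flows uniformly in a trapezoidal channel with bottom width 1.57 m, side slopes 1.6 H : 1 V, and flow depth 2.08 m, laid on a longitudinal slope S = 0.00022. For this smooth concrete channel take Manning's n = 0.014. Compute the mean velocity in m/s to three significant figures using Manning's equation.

A = (b + z·y)·y = (1.57 + 1.6×2.08)×2.08 = 10.19 m²
P = b + 2y√(1+z²) = 1.57 + 2×2.08×√(1+1.6²) = 9.419 m
R = A/P = 10.19/9.419 = 1.082 m
Q = (1/n)·A·R^(2/3)·S^(1/2) = (1/0.014) × 10.19 × 1.082^(2/3) × 0.00022^(1/2) = 11.37 m³/s
V = Q/A = 11.37/10.19 = 1.116 m/s

1.12 m/s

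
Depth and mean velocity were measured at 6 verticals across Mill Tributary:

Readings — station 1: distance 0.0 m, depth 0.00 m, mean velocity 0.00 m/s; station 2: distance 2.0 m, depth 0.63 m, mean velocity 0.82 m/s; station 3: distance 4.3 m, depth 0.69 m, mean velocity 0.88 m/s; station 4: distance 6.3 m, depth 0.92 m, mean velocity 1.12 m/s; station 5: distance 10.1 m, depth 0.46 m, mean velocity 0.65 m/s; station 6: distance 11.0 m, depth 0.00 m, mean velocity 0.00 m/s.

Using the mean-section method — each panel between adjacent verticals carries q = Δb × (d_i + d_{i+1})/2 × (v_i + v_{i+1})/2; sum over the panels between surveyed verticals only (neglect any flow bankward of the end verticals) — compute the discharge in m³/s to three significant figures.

5.55 m³/s

Panel 1-2: Δb = 2 m, d̄ = (0.00+0.63)/2 = 0.315, v̄ = (0.00+0.82)/2 = 0.41 → q = 2×0.315×0.41 = 0.2583 m³/s
Panel 2-3: Δb = 2.3 m, d̄ = (0.63+0.69)/2 = 0.66, v̄ = (0.82+0.88)/2 = 0.85 → q = 2.3×0.66×0.85 = 1.290 m³/s
Panel 3-4: Δb = 2 m, d̄ = (0.69+0.92)/2 = 0.805, v̄ = (0.88+1.12)/2 = 1 → q = 2×0.805×1 = 1.610 m³/s
Panel 4-5: Δb = 3.8 m, d̄ = (0.92+0.46)/2 = 0.69, v̄ = (1.12+0.65)/2 = 0.885 → q = 3.8×0.69×0.885 = 2.320 m³/s
Panel 5-6: Δb = 0.9 m, d̄ = (0.46+0.00)/2 = 0.23, v̄ = (0.65+0.00)/2 = 0.325 → q = 0.9×0.23×0.325 = 0.06728 m³/s
Q = Σ q = 5.546 m³/s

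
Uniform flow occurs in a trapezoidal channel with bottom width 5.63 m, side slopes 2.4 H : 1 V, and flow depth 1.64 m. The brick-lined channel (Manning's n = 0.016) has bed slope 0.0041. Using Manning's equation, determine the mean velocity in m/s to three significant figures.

A = (b + z·y)·y = (5.63 + 2.4×1.64)×1.64 = 15.69 m²
P = b + 2y√(1+z²) = 5.63 + 2×1.64×√(1+2.4²) = 14.16 m
R = A/P = 15.69/14.16 = 1.108 m
Q = (1/n)·A·R^(2/3)·S^(1/2) = (1/0.016) × 15.69 × 1.108^(2/3) × 0.0041^(1/2) = 67.23 m³/s
V = Q/A = 67.23/15.69 = 4.285 m/s

4.29 m/s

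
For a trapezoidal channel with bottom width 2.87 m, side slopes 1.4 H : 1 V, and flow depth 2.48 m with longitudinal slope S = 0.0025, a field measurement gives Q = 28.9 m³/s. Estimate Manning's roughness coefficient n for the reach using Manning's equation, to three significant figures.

0.0337

A = (b + z·y)·y = (2.87 + 1.4×2.48)×2.48 = 15.73 m²
P = b + 2y√(1+z²) = 2.87 + 2×2.48×√(1+1.4²) = 11.40 m
R = A/P = 15.73/11.40 = 1.379 m
n = (1/Q)·A·R^(2/3)·S^(1/2) = (1/28.9) × 15.73 × 1.239 × 0.05000 = 0.03372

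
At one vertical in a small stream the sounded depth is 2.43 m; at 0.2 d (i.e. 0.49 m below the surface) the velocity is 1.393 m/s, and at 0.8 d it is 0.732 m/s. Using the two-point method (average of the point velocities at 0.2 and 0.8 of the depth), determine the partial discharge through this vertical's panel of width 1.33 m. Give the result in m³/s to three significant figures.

3.43 m³/s

v̄ = (1.393 + 0.732) / 2 = 1.063 m/s
q = v̄ × d × w = 1.063 × 2.43 × 1.33 = 3.434 m³/s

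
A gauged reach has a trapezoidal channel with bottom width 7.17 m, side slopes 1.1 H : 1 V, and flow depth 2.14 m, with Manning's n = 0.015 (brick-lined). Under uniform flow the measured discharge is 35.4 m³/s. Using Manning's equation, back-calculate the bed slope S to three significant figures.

A = (b + z·y)·y = (7.17 + 1.1×2.14)×2.14 = 20.38 m²
P = b + 2y√(1+z²) = 7.17 + 2×2.14×√(1+1.1²) = 13.53 m
R = A/P = 20.38/13.53 = 1.506 m
S = (Q·n / (1·A·R^(2/3)))² = (35.4×0.015 / (1×20.38×1.314))² = 0.0003932

0.000393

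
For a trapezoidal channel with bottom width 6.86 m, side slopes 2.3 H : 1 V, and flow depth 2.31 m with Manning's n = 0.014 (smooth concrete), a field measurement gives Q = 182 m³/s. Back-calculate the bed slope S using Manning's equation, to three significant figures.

0.00468

A = (b + z·y)·y = (6.86 + 2.3×2.31)×2.31 = 28.12 m²
P = b + 2y√(1+z²) = 6.86 + 2×2.31×√(1+2.3²) = 18.45 m
R = A/P = 28.12/18.45 = 1.524 m
S = (Q·n / (1·A·R^(2/3)))² = (182×0.014 / (1×28.12×1.325))² = 0.004680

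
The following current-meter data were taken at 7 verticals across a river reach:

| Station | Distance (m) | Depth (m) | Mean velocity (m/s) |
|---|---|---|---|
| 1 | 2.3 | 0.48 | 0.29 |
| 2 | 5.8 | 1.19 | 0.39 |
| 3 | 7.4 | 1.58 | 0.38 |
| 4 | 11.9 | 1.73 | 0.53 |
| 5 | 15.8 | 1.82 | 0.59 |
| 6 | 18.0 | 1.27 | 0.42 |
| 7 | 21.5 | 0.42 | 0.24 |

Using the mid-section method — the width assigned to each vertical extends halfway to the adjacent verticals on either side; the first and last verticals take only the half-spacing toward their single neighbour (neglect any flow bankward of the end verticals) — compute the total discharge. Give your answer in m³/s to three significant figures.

w_1 = (5.8 − 2.3)/2 = 1.75 m; q_1 = 0.29 × 0.48 × 1.75 = 0.2436 m³/s
w_2 = (7.4 − 2.3)/2 = 2.55 m; q_2 = 0.39 × 1.19 × 2.55 = 1.183 m³/s
w_3 = (11.9 − 5.8)/2 = 3.05 m; q_3 = 0.38 × 1.58 × 3.05 = 1.831 m³/s
w_4 = (15.8 − 7.4)/2 = 4.2 m; q_4 = 0.53 × 1.73 × 4.2 = 3.851 m³/s
w_5 = (18.0 − 11.9)/2 = 3.05 m; q_5 = 0.59 × 1.82 × 3.05 = 3.275 m³/s
w_6 = (21.5 − 15.8)/2 = 2.85 m; q_6 = 0.42 × 1.27 × 2.85 = 1.520 m³/s
w_7 = (21.5 − 18.0)/2 = 1.75 m; q_7 = 0.24 × 0.42 × 1.75 = 0.1764 m³/s
Q = Σ qᵢ = 12.08 m³/s

12.1 m³/s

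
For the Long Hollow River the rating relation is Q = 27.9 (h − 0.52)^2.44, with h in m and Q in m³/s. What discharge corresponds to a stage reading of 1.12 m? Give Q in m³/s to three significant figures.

8.02 m³/s

Q = 27.9 × (1.12 − 0.52)^2.44 = 27.9 × 0.6^2.44 = 8.022 m³/s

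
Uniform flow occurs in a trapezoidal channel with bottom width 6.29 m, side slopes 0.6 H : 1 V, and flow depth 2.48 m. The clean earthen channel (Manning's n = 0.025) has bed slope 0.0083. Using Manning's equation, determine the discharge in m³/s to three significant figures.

96.1 m³/s

A = (b + z·y)·y = (6.29 + 0.6×2.48)×2.48 = 19.29 m²
P = b + 2y√(1+z²) = 6.29 + 2×2.48×√(1+0.6²) = 12.07 m
R = A/P = 19.29/12.07 = 1.598 m
Q = (1/n)·A·R^(2/3)·S^(1/2) = (1/0.025) × 19.29 × 1.598^(2/3) × 0.0083^(1/2) = 96.06 m³/s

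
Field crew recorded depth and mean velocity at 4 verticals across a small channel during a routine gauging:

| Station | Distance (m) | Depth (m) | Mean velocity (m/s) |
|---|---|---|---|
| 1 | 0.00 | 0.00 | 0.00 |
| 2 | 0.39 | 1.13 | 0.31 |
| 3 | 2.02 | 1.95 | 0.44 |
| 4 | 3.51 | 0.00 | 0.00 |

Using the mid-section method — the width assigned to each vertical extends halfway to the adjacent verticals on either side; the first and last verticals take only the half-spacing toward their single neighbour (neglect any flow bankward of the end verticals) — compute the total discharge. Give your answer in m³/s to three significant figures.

w_2 = (2.02 − 0.00)/2 = 1.01 m; q_2 = 0.31 × 1.13 × 1.01 = 0.3538 m³/s
w_3 = (3.51 − 0.39)/2 = 1.56 m; q_3 = 0.44 × 1.95 × 1.56 = 1.338 m³/s
Stations 1, 4 contribute zero (depth or velocity is 0).
Q = Σ qᵢ = 1.692 m³/s

1.69 m³/s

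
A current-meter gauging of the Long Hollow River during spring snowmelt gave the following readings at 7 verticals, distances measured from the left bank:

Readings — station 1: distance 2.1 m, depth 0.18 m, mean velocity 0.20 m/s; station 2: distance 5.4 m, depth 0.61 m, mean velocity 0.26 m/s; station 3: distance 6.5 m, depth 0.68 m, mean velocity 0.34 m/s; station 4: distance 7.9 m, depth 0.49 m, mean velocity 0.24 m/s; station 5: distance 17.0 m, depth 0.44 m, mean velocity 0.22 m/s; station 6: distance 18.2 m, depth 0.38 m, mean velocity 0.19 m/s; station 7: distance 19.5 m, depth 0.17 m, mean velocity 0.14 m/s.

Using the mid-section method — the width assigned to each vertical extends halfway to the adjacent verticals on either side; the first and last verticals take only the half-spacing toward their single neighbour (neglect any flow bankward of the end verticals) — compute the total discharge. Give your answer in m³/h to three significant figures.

w_1 = (5.4 − 2.1)/2 = 1.65 m; q_1 = 0.20 × 0.18 × 1.65 = 0.05940 m³/s
w_2 = (6.5 − 2.1)/2 = 2.2 m; q_2 = 0.26 × 0.61 × 2.2 = 0.3489 m³/s
w_3 = (7.9 − 5.4)/2 = 1.25 m; q_3 = 0.34 × 0.68 × 1.25 = 0.2890 m³/s
w_4 = (17.0 − 6.5)/2 = 5.25 m; q_4 = 0.24 × 0.49 × 5.25 = 0.6174 m³/s
w_5 = (18.2 − 7.9)/2 = 5.15 m; q_5 = 0.22 × 0.44 × 5.15 = 0.4985 m³/s
w_6 = (19.5 − 17.0)/2 = 1.25 m; q_6 = 0.19 × 0.38 × 1.25 = 0.09025 m³/s
w_7 = (19.5 − 18.2)/2 = 0.65 m; q_7 = 0.14 × 0.17 × 0.65 = 0.01547 m³/s
Q = Σ qᵢ = 1.919 m³/s
= 1.919 × 3600 = 6908 m³/h

6910 m³/h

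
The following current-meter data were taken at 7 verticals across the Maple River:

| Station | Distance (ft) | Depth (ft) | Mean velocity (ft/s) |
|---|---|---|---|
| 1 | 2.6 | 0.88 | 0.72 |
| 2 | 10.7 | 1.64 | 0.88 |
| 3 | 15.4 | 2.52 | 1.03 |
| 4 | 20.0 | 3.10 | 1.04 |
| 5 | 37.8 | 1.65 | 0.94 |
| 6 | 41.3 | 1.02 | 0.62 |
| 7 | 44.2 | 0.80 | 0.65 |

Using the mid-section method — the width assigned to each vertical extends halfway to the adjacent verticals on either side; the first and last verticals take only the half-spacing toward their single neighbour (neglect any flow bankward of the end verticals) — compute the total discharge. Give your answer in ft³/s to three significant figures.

w_1 = (10.7 − 2.6)/2 = 4.05 ft; q_1 = 0.72 × 0.88 × 4.05 = 2.566 ft³/s
w_2 = (15.4 − 2.6)/2 = 6.4 ft; q_2 = 0.88 × 1.64 × 6.4 = 9.236 ft³/s
w_3 = (20.0 − 10.7)/2 = 4.65 ft; q_3 = 1.03 × 2.52 × 4.65 = 12.07 ft³/s
w_4 = (37.8 − 15.4)/2 = 11.2 ft; q_4 = 1.04 × 3.10 × 11.2 = 36.11 ft³/s
w_5 = (41.3 − 20.0)/2 = 10.65 ft; q_5 = 0.94 × 1.65 × 10.65 = 16.52 ft³/s
w_6 = (44.2 − 37.8)/2 = 3.2 ft; q_6 = 0.62 × 1.02 × 3.2 = 2.024 ft³/s
w_7 = (44.2 − 41.3)/2 = 1.45 ft; q_7 = 0.65 × 0.80 × 1.45 = 0.7540 ft³/s
Q = Σ qᵢ = 79.28 ft³/s

79.3 ft³/s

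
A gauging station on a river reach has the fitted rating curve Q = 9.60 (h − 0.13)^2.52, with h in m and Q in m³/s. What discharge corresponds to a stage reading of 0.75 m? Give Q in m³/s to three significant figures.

2.88 m³/s

Q = 9.60 × (0.75 − 0.13)^2.52 = 9.60 × 0.62^2.52 = 2.878 m³/s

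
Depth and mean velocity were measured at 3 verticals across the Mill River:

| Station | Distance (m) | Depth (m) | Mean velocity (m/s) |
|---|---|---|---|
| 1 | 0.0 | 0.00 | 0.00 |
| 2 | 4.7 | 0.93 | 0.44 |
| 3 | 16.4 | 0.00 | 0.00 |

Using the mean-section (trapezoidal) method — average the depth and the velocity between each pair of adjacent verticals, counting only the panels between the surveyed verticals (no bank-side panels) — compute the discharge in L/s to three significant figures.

1680 L/s

Panel 1-2: Δb = 4.7 m, d̄ = (0.00+0.93)/2 = 0.465, v̄ = (0.00+0.44)/2 = 0.22 → q = 4.7×0.465×0.22 = 0.4808 m³/s
Panel 2-3: Δb = 11.7 m, d̄ = (0.93+0.00)/2 = 0.465, v̄ = (0.44+0.00)/2 = 0.22 → q = 11.7×0.465×0.22 = 1.197 m³/s
Q = Σ q = 1.678 m³/s
= 1.678 × 1000 = 1678 L/s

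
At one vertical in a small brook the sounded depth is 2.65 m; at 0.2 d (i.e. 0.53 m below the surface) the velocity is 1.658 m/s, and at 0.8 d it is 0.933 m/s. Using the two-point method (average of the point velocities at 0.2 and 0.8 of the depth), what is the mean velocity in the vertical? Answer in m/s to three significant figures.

v̄ = (1.658 + 0.933) / 2 = 1.296 m/s

1.30 m/s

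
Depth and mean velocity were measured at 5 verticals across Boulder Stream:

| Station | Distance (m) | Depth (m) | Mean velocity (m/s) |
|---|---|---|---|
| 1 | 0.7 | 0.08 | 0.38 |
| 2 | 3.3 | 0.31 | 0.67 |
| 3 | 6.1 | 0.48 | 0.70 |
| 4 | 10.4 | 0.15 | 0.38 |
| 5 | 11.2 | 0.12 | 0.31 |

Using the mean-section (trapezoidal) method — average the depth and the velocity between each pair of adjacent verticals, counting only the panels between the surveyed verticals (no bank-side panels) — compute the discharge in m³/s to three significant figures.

Panel 1-2: Δb = 2.6 m, d̄ = (0.08+0.31)/2 = 0.195, v̄ = (0.38+0.67)/2 = 0.525 → q = 2.6×0.195×0.525 = 0.2662 m³/s
Panel 2-3: Δb = 2.8 m, d̄ = (0.31+0.48)/2 = 0.395, v̄ = (0.67+0.70)/2 = 0.685 → q = 2.8×0.395×0.685 = 0.7576 m³/s
Panel 3-4: Δb = 4.3 m, d̄ = (0.48+0.15)/2 = 0.315, v̄ = (0.70+0.38)/2 = 0.54 → q = 4.3×0.315×0.54 = 0.7314 m³/s
Panel 4-5: Δb = 0.8 m, d̄ = (0.15+0.12)/2 = 0.135, v̄ = (0.38+0.31)/2 = 0.345 → q = 0.8×0.135×0.345 = 0.03726 m³/s
Q = Σ q = 1.792 m³/s

1.79 m³/s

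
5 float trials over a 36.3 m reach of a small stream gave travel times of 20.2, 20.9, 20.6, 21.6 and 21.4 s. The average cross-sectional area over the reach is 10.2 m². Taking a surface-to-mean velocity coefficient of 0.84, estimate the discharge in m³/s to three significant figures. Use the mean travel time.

14.9 m³/s

t̄ = (20.2 + 20.9 + 20.6 + 21.6 + 21.4) / 5 = 20.94 s
v_surface = L / t̄ = 36.3 / 20.94 = 1.734 m/s
v_mean = 0.84 × 1.734 = 1.456 m/s
Q = A × v_mean = 10.2 × 1.456 = 14.85 m³/s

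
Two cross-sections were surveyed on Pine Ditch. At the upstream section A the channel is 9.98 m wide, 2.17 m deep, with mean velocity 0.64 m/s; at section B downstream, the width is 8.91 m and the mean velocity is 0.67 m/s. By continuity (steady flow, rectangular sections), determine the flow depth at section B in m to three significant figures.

2.32 m

Q = A₁V₁ = (9.98×2.17) × 0.64 = 13.86 m³/s
d₂ = Q/(b₂ V₂) = 13.86/(8.91×0.67) = 2.322 m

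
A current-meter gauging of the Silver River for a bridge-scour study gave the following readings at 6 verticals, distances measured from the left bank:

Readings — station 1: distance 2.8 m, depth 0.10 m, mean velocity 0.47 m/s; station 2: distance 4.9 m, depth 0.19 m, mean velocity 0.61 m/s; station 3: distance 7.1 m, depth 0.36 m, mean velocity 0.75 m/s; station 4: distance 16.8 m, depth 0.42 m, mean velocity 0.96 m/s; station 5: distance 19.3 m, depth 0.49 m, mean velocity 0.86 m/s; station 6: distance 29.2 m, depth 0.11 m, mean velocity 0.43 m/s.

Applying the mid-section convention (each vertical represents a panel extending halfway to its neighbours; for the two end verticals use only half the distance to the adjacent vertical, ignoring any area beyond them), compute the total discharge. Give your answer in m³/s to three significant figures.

w_1 = (4.9 − 2.8)/2 = 1.05 m; q_1 = 0.47 × 0.10 × 1.05 = 0.04935 m³/s
w_2 = (7.1 − 2.8)/2 = 2.15 m; q_2 = 0.61 × 0.19 × 2.15 = 0.2492 m³/s
w_3 = (16.8 − 4.9)/2 = 5.95 m; q_3 = 0.75 × 0.36 × 5.95 = 1.607 m³/s
w_4 = (19.3 − 7.1)/2 = 6.1 m; q_4 = 0.96 × 0.42 × 6.1 = 2.460 m³/s
w_5 = (29.2 − 16.8)/2 = 6.2 m; q_5 = 0.86 × 0.49 × 6.2 = 2.613 m³/s
w_6 = (29.2 − 19.3)/2 = 4.95 m; q_6 = 0.43 × 0.11 × 4.95 = 0.2341 m³/s
Q = Σ qᵢ = 7.211 m³/s

7.21 m³/s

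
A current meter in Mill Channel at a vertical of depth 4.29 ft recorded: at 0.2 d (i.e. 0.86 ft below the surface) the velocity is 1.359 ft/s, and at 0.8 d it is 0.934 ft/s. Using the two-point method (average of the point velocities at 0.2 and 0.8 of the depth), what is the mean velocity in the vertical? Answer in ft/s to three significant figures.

v̄ = (1.359 + 0.934) / 2 = 1.147 ft/s

1.15 ft/s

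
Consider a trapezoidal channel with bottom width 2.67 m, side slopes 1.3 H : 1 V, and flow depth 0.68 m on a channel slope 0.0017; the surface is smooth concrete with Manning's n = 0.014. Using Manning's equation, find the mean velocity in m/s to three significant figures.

A = (b + z·y)·y = (2.67 + 1.3×0.68)×0.68 = 2.417 m²
P = b + 2y√(1+z²) = 2.67 + 2×0.68×√(1+1.3²) = 4.901 m
R = A/P = 2.417/4.901 = 0.4932 m
Q = (1/n)·A·R^(2/3)·S^(1/2) = (1/0.014) × 2.417 × 0.4932^(2/3) × 0.0017^(1/2) = 4.443 m³/s
V = Q/A = 4.443/2.417 = 1.838 m/s

1.84 m/s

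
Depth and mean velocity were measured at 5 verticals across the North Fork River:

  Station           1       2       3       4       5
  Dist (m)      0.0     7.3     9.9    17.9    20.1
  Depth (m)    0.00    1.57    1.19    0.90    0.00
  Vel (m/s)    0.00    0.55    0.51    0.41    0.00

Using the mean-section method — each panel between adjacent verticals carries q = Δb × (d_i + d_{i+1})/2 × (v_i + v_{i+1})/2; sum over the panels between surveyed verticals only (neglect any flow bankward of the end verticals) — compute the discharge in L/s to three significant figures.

Panel 1-2: Δb = 7.3 m, d̄ = (0.00+1.57)/2 = 0.785, v̄ = (0.00+0.55)/2 = 0.275 → q = 7.3×0.785×0.275 = 1.576 m³/s
Panel 2-3: Δb = 2.6 m, d̄ = (1.57+1.19)/2 = 1.38, v̄ = (0.55+0.51)/2 = 0.53 → q = 2.6×1.38×0.53 = 1.902 m³/s
Panel 3-4: Δb = 8 m, d̄ = (1.19+0.90)/2 = 1.045, v̄ = (0.51+0.41)/2 = 0.46 → q = 8×1.045×0.46 = 3.846 m³/s
Panel 4-5: Δb = 2.2 m, d̄ = (0.90+0.00)/2 = 0.45, v̄ = (0.41+0.00)/2 = 0.205 → q = 2.2×0.45×0.205 = 0.2030 m³/s
Q = Σ q = 7.526 m³/s
= 7.526 × 1000 = 7526 L/s

7530 L/s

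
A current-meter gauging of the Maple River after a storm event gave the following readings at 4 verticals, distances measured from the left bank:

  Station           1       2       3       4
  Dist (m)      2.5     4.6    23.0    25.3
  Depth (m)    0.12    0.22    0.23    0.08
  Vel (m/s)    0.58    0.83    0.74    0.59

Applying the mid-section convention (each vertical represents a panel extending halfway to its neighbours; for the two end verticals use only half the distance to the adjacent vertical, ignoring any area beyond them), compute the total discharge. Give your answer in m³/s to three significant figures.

3.76 m³/s

w_1 = (4.6 − 2.5)/2 = 1.05 m; q_1 = 0.58 × 0.12 × 1.05 = 0.07308 m³/s
w_2 = (23.0 − 2.5)/2 = 10.25 m; q_2 = 0.83 × 0.22 × 10.25 = 1.872 m³/s
w_3 = (25.3 − 4.6)/2 = 10.35 m; q_3 = 0.74 × 0.23 × 10.35 = 1.762 m³/s
w_4 = (25.3 − 23.0)/2 = 1.15 m; q_4 = 0.59 × 0.08 × 1.15 = 0.05428 m³/s
Q = Σ qᵢ = 3.761 m³/s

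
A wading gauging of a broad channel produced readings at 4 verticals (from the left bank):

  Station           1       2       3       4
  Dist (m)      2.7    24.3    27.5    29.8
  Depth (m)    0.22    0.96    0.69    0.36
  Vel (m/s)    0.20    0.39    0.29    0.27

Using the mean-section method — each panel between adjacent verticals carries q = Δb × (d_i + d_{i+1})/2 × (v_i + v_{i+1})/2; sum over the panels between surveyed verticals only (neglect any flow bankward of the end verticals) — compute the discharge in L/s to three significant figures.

Panel 1-2: Δb = 21.6 m, d̄ = (0.22+0.96)/2 = 0.59, v̄ = (0.20+0.39)/2 = 0.295 → q = 21.6×0.59×0.295 = 3.759 m³/s
Panel 2-3: Δb = 3.2 m, d̄ = (0.96+0.69)/2 = 0.825, v̄ = (0.39+0.29)/2 = 0.34 → q = 3.2×0.825×0.34 = 0.8976 m³/s
Panel 3-4: Δb = 2.3 m, d̄ = (0.69+0.36)/2 = 0.525, v̄ = (0.29+0.27)/2 = 0.28 → q = 2.3×0.525×0.28 = 0.3381 m³/s
Q = Σ q = 4.995 m³/s
= 4.995 × 1000 = 4995 L/s

5000 L/s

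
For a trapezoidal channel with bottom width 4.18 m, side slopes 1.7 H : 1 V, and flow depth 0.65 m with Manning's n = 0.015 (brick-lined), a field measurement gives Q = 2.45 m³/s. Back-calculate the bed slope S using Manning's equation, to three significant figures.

A = (b + z·y)·y = (4.18 + 1.7×0.65)×0.65 = 3.435 m²
P = b + 2y√(1+z²) = 4.18 + 2×0.65×√(1+1.7²) = 6.744 m
R = A/P = 3.435/6.744 = 0.5094 m
S = (Q·n / (1·A·R^(2/3)))² = (2.45×0.015 / (1×3.435×0.6378))² = 0.0002813

0.000281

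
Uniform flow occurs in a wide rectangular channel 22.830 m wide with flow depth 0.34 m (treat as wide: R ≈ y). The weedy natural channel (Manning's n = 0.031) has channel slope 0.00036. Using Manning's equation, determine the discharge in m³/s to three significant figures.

A = b·y = 22.830 × 0.34 = 7.762 m²
Wide channel: R ≈ y = 0.34 m
Q = (1/n)·A·R^(2/3)·S^(1/2) = (1/0.031) × 7.762 × 0.3400^(2/3) × 0.00036^(1/2) = 2.314 m³/s

2.31 m³/s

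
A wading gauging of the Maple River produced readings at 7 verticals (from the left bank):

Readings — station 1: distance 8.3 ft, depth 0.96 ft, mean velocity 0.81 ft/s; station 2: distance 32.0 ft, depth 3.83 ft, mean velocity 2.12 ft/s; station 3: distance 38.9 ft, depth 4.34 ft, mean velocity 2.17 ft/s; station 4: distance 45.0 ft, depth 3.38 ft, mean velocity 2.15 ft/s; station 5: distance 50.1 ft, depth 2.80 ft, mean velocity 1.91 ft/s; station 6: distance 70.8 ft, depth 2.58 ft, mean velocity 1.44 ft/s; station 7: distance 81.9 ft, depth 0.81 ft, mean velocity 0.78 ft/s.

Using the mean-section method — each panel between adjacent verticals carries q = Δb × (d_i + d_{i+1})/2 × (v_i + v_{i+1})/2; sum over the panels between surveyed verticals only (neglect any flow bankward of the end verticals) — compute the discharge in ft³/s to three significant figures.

341 ft³/s

Panel 1-2: Δb = 23.7 ft, d̄ = (0.96+3.83)/2 = 2.395, v̄ = (0.81+2.12)/2 = 1.465 → q = 23.7×2.395×1.465 = 83.16 ft³/s
Panel 2-3: Δb = 6.9 ft, d̄ = (3.83+4.34)/2 = 4.085, v̄ = (2.12+2.17)/2 = 2.145 → q = 6.9×4.085×2.145 = 60.46 ft³/s
Panel 3-4: Δb = 6.1 ft, d̄ = (4.34+3.38)/2 = 3.86, v̄ = (2.17+2.15)/2 = 2.16 → q = 6.1×3.86×2.16 = 50.86 ft³/s
Panel 4-5: Δb = 5.1 ft, d̄ = (3.38+2.80)/2 = 3.09, v̄ = (2.15+1.91)/2 = 2.03 → q = 5.1×3.09×2.03 = 31.99 ft³/s
Panel 5-6: Δb = 20.7 ft, d̄ = (2.80+2.58)/2 = 2.69, v̄ = (1.91+1.44)/2 = 1.675 → q = 20.7×2.69×1.675 = 93.27 ft³/s
Panel 6-7: Δb = 11.1 ft, d̄ = (2.58+0.81)/2 = 1.695, v̄ = (1.44+0.78)/2 = 1.11 → q = 11.1×1.695×1.11 = 20.88 ft³/s
Q = Σ q = 340.6 ft³/s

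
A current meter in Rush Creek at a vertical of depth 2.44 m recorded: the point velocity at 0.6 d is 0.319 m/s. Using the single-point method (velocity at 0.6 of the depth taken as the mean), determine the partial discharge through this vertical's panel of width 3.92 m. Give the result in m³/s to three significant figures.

v̄ = v₀.₆ = 0.319 m/s
q = v̄ × d × w = 0.3190 × 2.44 × 3.92 = 3.051 m³/s

3.05 m³/s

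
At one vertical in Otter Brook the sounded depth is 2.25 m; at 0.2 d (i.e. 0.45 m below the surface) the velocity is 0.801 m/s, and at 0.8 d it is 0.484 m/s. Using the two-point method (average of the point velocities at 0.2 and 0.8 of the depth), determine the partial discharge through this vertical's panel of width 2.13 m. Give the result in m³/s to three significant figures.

3.08 m³/s

v̄ = (0.801 + 0.484) / 2 = 0.6425 m/s
q = v̄ × d × w = 0.6425 × 2.25 × 2.13 = 3.079 m³/s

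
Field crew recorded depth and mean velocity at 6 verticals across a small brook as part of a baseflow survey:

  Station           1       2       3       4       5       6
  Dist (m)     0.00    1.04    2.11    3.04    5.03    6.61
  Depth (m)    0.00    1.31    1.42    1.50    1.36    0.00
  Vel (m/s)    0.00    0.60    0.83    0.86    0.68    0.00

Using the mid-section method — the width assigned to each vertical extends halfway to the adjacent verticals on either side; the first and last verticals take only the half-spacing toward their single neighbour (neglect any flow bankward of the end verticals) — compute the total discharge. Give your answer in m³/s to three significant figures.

w_2 = (2.11 − 0.00)/2 = 1.055 m; q_2 = 0.60 × 1.31 × 1.055 = 0.8292 m³/s
w_3 = (3.04 − 1.04)/2 = 1 m; q_3 = 0.83 × 1.42 × 1 = 1.179 m³/s
w_4 = (5.03 − 2.11)/2 = 1.46 m; q_4 = 0.86 × 1.50 × 1.46 = 1.883 m³/s
w_5 = (6.61 − 3.04)/2 = 1.785 m; q_5 = 0.68 × 1.36 × 1.785 = 1.651 m³/s
Stations 1, 6 contribute zero (depth or velocity is 0).
Q = Σ qᵢ = 5.542 m³/s

5.54 m³/s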